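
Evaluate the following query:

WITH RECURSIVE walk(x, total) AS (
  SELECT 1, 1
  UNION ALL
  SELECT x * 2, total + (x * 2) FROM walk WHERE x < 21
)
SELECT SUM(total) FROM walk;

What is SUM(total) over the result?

Base: x=1, total=1.
Iteration 1: 1 < 21 holds -> x = 1 * 2 = 2, total = 1 + 2 = 3.
Iteration 2: 2 < 21 holds -> x = 2 * 2 = 4, total = 3 + 4 = 7.
Iteration 3: 4 < 21 holds -> x = 4 * 2 = 8, total = 7 + 8 = 15.
Iteration 4: 8 < 21 holds -> x = 8 * 2 = 16, total = 15 + 16 = 31.
Iteration 5: 16 < 21 holds -> x = 16 * 2 = 32, total = 31 + 32 = 63.
Iteration 6: 32 < 21 fails; recursion stops.
SUM(total) = 1 + 3 + 7 + 15 + 31 + 63 = 120.

120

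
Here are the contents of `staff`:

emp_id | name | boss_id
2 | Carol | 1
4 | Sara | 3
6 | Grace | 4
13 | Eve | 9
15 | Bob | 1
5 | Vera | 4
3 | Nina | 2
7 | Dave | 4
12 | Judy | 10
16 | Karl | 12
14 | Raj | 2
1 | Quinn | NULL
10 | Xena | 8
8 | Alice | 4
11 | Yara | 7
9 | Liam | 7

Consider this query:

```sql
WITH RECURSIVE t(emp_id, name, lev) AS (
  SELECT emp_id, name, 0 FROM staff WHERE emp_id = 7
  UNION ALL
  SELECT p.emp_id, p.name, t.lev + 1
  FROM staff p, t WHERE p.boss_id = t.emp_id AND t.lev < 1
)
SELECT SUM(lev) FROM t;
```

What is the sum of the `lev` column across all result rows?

Base: emp_id=7 (Dave) at lev 0.
Iteration 1: rows with boss_id in {7} -> Liam (id 9, lev 1), Yara (id 11, lev 1).
Iteration 2: lev < 1 fails for all current rows; recursion stops.
SUM(lev) = 0 + 1 + 1 = 2.

2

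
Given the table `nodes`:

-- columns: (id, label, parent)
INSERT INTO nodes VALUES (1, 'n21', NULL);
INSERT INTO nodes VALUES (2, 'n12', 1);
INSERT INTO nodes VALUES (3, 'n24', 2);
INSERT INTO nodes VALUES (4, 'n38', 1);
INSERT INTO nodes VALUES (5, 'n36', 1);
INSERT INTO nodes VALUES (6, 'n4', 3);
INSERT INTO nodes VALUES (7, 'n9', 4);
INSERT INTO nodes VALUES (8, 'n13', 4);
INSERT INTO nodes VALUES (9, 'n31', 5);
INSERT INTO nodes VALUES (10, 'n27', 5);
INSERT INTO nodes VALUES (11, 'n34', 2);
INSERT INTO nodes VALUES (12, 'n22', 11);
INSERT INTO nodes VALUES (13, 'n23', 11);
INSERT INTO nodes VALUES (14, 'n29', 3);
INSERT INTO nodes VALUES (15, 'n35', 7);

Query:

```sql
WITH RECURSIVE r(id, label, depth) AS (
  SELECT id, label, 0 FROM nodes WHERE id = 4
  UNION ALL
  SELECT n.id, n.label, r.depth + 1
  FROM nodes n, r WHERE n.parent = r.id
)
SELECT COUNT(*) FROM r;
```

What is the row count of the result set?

4

Base: id=4 (n38) at depth 0.
Iteration 1: rows with parent in {4} -> n9 (id 7, depth 1), n13 (id 8, depth 1).
Iteration 2: rows with parent in {7,8} -> n35 (id 15, depth 2).
Iteration 3: no rows with parent in {15}; recursion stops.
Total rows emitted: 4.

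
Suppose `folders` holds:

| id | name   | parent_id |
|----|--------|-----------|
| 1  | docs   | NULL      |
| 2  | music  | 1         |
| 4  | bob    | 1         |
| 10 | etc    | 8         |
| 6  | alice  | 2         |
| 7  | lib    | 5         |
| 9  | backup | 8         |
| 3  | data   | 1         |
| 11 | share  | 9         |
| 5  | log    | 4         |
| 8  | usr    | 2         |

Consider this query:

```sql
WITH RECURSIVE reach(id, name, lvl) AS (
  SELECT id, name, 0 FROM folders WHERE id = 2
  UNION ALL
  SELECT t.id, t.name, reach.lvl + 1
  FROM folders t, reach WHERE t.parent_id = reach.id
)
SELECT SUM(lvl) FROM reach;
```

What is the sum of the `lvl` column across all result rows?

Base: id=2 (music) at lvl 0.
Iteration 1: rows with parent_id in {2} -> alice (id 6, lvl 1), usr (id 8, lvl 1).
Iteration 2: rows with parent_id in {6,8} -> backup (id 9, lvl 2), etc (id 10, lvl 2).
Iteration 3: rows with parent_id in {9,10} -> share (id 11, lvl 3).
Iteration 4: no rows with parent_id in {11}; recursion stops.
SUM(lvl) = 0 + 1 + 1 + 2 + 2 + 3 = 9.

9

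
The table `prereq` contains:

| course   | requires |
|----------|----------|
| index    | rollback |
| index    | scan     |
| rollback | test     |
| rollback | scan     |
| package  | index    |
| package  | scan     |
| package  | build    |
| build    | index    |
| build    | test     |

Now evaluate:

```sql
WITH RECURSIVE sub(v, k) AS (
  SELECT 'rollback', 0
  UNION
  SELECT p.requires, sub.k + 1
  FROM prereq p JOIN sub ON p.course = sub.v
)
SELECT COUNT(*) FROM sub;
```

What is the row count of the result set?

Base: (rollback, k=0).
Iteration 1: edges from {rollback} -> (scan, k=1), (test, k=1).
Iteration 2: no outgoing edges from {scan,test}; recursion stops.
Total rows emitted: 3.

3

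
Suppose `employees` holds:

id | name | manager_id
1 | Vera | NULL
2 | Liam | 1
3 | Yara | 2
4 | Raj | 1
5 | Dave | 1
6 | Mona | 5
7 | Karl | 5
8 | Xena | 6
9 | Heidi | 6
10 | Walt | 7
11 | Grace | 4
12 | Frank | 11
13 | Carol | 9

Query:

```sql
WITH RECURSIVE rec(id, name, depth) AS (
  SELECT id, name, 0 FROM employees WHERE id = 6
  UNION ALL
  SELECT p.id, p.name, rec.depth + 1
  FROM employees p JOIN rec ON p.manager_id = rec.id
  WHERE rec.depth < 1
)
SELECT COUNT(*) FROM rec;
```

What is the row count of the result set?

Base: id=6 (Mona) at depth 0.
Iteration 1: rows with manager_id in {6} -> Xena (id 8, depth 1), Heidi (id 9, depth 1).
Iteration 2: depth < 1 fails for all current rows; recursion stops.
Total rows emitted: 3.

3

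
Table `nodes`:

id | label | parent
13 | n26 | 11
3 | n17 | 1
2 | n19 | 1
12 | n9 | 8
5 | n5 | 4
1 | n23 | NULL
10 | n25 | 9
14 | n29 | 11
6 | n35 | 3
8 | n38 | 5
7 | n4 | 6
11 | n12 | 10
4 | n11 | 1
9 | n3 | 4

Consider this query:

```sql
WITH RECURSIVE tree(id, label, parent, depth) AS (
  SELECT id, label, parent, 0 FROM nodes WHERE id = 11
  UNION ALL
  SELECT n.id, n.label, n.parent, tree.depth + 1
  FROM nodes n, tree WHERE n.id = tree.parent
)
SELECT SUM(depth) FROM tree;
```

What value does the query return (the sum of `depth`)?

Base: id=11 (n12), parent=10, depth 0.
Iteration 1: join on id=10 -> n25 (id 10, parent=9, depth 1).
Iteration 2: join on id=9 -> n3 (id 9, parent=4, depth 2).
Iteration 3: join on id=4 -> n11 (id 4, parent=1, depth 3).
Iteration 4: join on id=1 -> n23 (id 1, parent=NULL, depth 4).
Iteration 5: parent is NULL; no match; recursion stops.
SUM(depth) = 0 + 1 + 2 + 3 + 4 = 10.

10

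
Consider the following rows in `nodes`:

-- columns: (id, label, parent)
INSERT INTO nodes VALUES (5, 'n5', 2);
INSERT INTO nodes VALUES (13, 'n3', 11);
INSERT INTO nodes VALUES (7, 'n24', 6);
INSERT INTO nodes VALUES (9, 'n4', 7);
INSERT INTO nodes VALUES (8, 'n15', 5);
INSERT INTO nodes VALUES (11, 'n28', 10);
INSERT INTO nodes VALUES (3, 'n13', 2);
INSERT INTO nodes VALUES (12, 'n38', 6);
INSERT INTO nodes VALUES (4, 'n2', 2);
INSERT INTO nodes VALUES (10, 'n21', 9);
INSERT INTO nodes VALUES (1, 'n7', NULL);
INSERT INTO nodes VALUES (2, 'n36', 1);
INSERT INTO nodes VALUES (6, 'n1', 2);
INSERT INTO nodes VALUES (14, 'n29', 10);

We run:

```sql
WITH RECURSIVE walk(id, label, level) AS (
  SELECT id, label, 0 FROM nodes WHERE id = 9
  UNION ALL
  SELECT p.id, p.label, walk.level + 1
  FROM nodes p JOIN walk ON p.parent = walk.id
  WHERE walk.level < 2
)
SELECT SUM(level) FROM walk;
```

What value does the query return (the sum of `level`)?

Base: id=9 (n4) at level 0.
Iteration 1: rows with parent in {9} -> n21 (id 10, level 1).
Iteration 2: rows with parent in {10} -> n28 (id 11, level 2), n29 (id 14, level 2).
Iteration 3: level < 2 fails for all current rows; recursion stops.
SUM(level) = 0 + 1 + 2 + 2 = 5.

5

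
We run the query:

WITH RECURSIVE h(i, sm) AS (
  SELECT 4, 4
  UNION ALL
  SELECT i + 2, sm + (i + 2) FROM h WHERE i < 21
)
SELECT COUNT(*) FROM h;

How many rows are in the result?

Base: i=4, sm=4.
Iteration 1: 4 < 21 holds -> i = 4 + 2 = 6, sm = 4 + 6 = 10.
Iteration 2: 6 < 21 holds -> i = 6 + 2 = 8, sm = 10 + 8 = 18.
Iteration 3: 8 < 21 holds -> i = 8 + 2 = 10, sm = 18 + 10 = 28.
Iteration 4: 10 < 21 holds -> i = 10 + 2 = 12, sm = 28 + 12 = 40.
Iteration 5: 12 < 21 holds -> i = 12 + 2 = 14, sm = 40 + 14 = 54.
Iteration 6: 14 < 21 holds -> i = 14 + 2 = 16, sm = 54 + 16 = 70.
Iteration 7: 16 < 21 holds -> i = 16 + 2 = 18, sm = 70 + 18 = 88.
Iteration 8: 18 < 21 holds -> i = 18 + 2 = 20, sm = 88 + 20 = 108.
Iteration 9: 20 < 21 holds -> i = 20 + 2 = 22, sm = 108 + 22 = 130.
Iteration 10: 22 < 21 fails; recursion stops.
Total rows emitted: 10.

10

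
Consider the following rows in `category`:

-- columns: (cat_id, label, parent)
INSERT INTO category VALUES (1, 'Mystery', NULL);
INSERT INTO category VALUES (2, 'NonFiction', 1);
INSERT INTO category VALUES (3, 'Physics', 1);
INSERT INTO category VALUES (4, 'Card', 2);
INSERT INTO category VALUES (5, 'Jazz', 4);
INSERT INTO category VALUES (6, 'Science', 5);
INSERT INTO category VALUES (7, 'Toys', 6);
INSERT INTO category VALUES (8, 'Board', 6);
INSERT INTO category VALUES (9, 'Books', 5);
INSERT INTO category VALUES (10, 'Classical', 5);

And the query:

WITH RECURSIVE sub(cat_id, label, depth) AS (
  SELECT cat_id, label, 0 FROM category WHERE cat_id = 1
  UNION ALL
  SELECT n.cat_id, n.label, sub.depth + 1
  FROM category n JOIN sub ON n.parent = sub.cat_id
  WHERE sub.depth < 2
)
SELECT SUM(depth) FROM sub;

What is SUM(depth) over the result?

4

Base: cat_id=1 (Mystery) at depth 0.
Iteration 1: rows with parent in {1} -> NonFiction (id 2, depth 1), Physics (id 3, depth 1).
Iteration 2: rows with parent in {2,3} -> Card (id 4, depth 2).
Iteration 3: depth < 2 fails for all current rows; recursion stops.
SUM(depth) = 0 + 1 + 1 + 2 = 4.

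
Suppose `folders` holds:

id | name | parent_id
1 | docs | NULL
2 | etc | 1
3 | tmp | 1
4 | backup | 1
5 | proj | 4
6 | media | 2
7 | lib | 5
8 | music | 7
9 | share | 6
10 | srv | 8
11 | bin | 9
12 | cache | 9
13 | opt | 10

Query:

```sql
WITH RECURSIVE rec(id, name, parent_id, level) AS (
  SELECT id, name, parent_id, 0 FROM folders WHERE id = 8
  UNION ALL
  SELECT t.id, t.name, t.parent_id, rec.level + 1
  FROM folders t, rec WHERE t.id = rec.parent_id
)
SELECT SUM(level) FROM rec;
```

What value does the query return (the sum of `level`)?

10

Base: id=8 (music), parent_id=7, level 0.
Iteration 1: join on id=7 -> lib (id 7, parent_id=5, level 1).
Iteration 2: join on id=5 -> proj (id 5, parent_id=4, level 2).
Iteration 3: join on id=4 -> backup (id 4, parent_id=1, level 3).
Iteration 4: join on id=1 -> docs (id 1, parent_id=NULL, level 4).
Iteration 5: parent_id is NULL; no match; recursion stops.
SUM(level) = 0 + 1 + 2 + 3 + 4 = 10.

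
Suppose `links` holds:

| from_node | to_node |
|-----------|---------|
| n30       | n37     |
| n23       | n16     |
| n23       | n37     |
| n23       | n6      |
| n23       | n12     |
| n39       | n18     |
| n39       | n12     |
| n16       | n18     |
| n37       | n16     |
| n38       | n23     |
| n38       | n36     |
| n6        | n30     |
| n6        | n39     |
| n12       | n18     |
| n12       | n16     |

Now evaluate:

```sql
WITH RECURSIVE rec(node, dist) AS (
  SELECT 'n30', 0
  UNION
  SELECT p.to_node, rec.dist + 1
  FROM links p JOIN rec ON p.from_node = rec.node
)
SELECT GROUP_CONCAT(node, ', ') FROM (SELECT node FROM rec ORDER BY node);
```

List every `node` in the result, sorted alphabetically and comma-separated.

n16, n18, n30, n37

Base: (n30, dist=0).
Iteration 1: edges from {n30} -> (n37, dist=1).
Iteration 2: edges from {n37} -> (n16, dist=2).
Iteration 3: edges from {n16} -> (n18, dist=3).
Iteration 4: no outgoing edges from {n18}; recursion stops.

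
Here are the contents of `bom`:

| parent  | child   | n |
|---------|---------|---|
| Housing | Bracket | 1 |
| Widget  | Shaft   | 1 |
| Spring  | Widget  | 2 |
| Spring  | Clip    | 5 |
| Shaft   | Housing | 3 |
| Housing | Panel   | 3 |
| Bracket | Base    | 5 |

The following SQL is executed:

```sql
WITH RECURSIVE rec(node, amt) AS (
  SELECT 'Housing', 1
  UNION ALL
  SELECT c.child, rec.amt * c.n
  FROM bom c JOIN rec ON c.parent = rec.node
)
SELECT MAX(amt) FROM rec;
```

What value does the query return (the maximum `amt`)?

5

Base: (Housing, amt=1).
Iteration 1: components of {Housing} -> Bracket = 1*1 = 1, Panel = 1*3 = 3.
Iteration 2: components of {Bracket,Panel} -> Base = 1*5 = 5.
Iteration 3: no further components; recursion stops.
amt values: 1, 3, 1, 5; the maximum is 5.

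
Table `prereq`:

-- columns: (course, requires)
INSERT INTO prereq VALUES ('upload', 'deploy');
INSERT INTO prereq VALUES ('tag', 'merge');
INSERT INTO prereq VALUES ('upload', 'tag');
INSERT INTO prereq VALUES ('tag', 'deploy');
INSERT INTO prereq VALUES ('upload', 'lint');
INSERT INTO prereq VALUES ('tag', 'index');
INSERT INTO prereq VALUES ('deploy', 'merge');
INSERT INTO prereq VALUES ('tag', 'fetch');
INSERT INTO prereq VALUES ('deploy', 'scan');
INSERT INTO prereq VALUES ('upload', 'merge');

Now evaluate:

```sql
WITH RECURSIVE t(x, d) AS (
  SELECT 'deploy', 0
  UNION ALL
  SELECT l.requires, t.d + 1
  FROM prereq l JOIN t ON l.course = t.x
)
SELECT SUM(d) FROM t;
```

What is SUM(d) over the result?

2

Base: (deploy, d=0).
Iteration 1: edges from {deploy} -> (merge, d=1), (scan, d=1).
Iteration 2: no outgoing edges from {merge,scan}; recursion stops.
SUM(d) = 0 + 1 + 1 = 2.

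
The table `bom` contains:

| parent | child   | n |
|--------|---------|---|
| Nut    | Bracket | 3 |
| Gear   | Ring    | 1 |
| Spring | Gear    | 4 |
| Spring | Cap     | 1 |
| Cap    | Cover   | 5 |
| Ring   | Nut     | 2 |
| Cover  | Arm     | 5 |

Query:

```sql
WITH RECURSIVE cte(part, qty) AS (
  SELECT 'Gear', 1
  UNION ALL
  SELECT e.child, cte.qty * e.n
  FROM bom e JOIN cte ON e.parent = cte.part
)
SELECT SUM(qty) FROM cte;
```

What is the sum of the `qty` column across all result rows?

Base: (Gear, qty=1).
Iteration 1: components of {Gear} -> Ring = 1*1 = 1.
Iteration 2: components of {Ring} -> Nut = 1*2 = 2.
Iteration 3: components of {Nut} -> Bracket = 2*3 = 6.
Iteration 4: no further components; recursion stops.
SUM(qty) = 1 + 1 + 2 + 6 = 10.

10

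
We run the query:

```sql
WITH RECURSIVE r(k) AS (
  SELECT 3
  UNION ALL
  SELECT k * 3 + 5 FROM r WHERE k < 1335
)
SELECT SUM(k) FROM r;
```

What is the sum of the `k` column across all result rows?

Base: k=3.
Iteration 1: 3 < 1335 holds -> k = 3 * 3 + 5 = 14.
Iteration 2: 14 < 1335 holds -> k = 14 * 3 + 5 = 47.
Iteration 3: 47 < 1335 holds -> k = 47 * 3 + 5 = 146.
Iteration 4: 146 < 1335 holds -> k = 146 * 3 + 5 = 443.
Iteration 5: 443 < 1335 holds -> k = 443 * 3 + 5 = 1334.
Iteration 6: 1334 < 1335 holds -> k = 1334 * 3 + 5 = 4007.
Iteration 7: 4007 < 1335 fails; recursion stops.
SUM(k) = 3 + 14 + 47 + 146 + 443 + 1334 + 4007 = 5994.

5994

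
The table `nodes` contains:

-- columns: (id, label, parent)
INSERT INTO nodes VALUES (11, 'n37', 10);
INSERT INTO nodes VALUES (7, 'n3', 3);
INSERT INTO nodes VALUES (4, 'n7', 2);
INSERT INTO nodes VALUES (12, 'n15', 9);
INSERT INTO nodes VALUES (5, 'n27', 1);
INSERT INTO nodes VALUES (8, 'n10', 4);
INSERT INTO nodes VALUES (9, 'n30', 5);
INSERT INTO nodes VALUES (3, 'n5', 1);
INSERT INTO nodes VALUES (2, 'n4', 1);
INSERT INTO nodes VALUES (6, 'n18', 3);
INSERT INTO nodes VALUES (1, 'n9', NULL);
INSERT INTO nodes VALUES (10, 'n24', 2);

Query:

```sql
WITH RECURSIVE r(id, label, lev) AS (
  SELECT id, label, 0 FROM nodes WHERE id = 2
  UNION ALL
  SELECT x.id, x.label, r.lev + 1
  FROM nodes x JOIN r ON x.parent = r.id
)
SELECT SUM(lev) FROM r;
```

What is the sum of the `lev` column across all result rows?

6

Base: id=2 (n4) at lev 0.
Iteration 1: rows with parent in {2} -> n7 (id 4, lev 1), n24 (id 10, lev 1).
Iteration 2: rows with parent in {4,10} -> n10 (id 8, lev 2), n37 (id 11, lev 2).
Iteration 3: no rows with parent in {8,11}; recursion stops.
SUM(lev) = 0 + 1 + 1 + 2 + 2 = 6.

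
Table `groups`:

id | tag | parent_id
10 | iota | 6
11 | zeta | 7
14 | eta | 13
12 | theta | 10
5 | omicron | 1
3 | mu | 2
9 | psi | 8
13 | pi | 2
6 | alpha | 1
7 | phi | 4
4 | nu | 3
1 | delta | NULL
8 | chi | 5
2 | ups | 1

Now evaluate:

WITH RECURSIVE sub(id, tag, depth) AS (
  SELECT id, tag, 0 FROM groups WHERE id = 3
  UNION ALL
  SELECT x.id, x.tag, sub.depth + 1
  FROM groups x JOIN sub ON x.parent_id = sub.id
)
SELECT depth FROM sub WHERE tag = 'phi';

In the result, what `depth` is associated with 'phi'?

Base: id=3 (mu) at depth 0.
Iteration 1: rows with parent_id in {3} -> nu (id 4, depth 1).
Iteration 2: rows with parent_id in {4} -> phi (id 7, depth 2).
Iteration 3: rows with parent_id in {7} -> zeta (id 11, depth 3).
Iteration 4: no rows with parent_id in {11}; recursion stops.

2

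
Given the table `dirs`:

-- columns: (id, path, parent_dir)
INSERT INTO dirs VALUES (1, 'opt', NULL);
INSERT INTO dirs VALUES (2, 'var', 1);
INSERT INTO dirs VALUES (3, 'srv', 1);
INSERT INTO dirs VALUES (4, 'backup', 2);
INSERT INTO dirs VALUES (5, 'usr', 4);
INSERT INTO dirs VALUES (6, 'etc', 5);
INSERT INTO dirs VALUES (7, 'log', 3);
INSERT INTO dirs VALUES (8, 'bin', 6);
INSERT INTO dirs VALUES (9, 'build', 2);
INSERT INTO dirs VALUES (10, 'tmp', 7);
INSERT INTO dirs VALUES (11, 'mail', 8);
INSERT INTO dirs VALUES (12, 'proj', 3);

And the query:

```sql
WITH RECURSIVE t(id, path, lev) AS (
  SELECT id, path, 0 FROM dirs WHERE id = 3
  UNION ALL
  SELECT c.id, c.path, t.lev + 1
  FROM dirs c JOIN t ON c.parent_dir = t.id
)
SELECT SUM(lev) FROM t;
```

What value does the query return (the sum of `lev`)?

Base: id=3 (srv) at lev 0.
Iteration 1: rows with parent_dir in {3} -> log (id 7, lev 1), proj (id 12, lev 1).
Iteration 2: rows with parent_dir in {7,12} -> tmp (id 10, lev 2).
Iteration 3: no rows with parent_dir in {10}; recursion stops.
SUM(lev) = 0 + 1 + 1 + 2 = 4.

4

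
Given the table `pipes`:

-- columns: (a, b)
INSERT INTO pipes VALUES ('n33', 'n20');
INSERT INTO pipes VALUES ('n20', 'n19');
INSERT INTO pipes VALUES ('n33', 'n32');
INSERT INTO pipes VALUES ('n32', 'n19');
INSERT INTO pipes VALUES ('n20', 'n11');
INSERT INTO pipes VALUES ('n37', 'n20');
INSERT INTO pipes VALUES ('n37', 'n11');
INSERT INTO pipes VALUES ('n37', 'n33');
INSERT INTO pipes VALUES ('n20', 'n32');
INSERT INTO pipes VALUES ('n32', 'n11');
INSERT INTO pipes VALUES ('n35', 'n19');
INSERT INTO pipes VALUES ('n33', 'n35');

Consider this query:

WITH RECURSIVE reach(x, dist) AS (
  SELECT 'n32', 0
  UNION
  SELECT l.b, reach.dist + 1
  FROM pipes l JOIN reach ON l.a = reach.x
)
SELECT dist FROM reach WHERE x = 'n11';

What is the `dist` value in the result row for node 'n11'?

Base: (n32, dist=0).
Iteration 1: edges from {n32} -> (n11, dist=1), (n19, dist=1).
Iteration 2: no outgoing edges from {n11,n19}; recursion stops.

1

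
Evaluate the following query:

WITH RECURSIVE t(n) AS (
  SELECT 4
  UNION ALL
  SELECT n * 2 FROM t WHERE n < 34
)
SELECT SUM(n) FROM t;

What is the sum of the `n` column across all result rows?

124

Base: n=4.
Iteration 1: 4 < 34 holds -> n = 4 * 2 = 8.
Iteration 2: 8 < 34 holds -> n = 8 * 2 = 16.
Iteration 3: 16 < 34 holds -> n = 16 * 2 = 32.
Iteration 4: 32 < 34 holds -> n = 32 * 2 = 64.
Iteration 5: 64 < 34 fails; recursion stops.
SUM(n) = 4 + 8 + 16 + 32 + 64 = 124.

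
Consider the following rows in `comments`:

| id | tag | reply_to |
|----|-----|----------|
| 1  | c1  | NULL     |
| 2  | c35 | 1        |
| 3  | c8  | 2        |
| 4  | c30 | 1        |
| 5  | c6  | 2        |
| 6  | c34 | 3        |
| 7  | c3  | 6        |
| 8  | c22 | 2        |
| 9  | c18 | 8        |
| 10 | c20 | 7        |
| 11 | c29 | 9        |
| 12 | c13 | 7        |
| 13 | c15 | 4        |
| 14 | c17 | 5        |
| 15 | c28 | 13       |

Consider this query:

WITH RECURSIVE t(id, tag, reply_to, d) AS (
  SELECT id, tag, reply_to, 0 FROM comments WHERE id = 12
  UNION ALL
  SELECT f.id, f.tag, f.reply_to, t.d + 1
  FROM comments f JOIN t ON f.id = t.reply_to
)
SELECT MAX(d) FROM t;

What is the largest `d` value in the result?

Base: id=12 (c13), reply_to=7, d 0.
Iteration 1: join on id=7 -> c3 (id 7, reply_to=6, d 1).
Iteration 2: join on id=6 -> c34 (id 6, reply_to=3, d 2).
Iteration 3: join on id=3 -> c8 (id 3, reply_to=2, d 3).
Iteration 4: join on id=2 -> c35 (id 2, reply_to=1, d 4).
Iteration 5: join on id=1 -> c1 (id 1, reply_to=NULL, d 5).
Iteration 6: reply_to is NULL; no match; recursion stops.
d values: 0, 1, 2, 3, 4, 5; the maximum is 5.

5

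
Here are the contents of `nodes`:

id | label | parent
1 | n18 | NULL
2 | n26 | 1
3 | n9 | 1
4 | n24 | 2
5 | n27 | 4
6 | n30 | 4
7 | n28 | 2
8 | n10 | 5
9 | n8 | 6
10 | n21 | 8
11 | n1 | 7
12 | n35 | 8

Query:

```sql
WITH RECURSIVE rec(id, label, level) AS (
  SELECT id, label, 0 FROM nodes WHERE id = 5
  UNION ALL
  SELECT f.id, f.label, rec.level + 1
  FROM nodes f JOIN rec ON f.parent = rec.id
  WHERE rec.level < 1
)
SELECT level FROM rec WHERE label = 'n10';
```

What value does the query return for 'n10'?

Base: id=5 (n27) at level 0.
Iteration 1: rows with parent in {5} -> n10 (id 8, level 1).
Iteration 2: level < 1 fails for all current rows; recursion stops.

1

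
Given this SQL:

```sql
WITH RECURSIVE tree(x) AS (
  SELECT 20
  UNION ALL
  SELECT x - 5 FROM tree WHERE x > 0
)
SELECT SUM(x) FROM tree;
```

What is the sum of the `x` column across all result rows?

Base: x=20.
Iteration 1: 20 > 0 holds -> x = 20 - 5 = 15.
Iteration 2: 15 > 0 holds -> x = 15 - 5 = 10.
Iteration 3: 10 > 0 holds -> x = 10 - 5 = 5.
Iteration 4: 5 > 0 holds -> x = 5 - 5 = 0.
Iteration 5: 0 > 0 fails; recursion stops.
SUM(x) = 20 + 15 + 10 + 5 + 0 = 50.

50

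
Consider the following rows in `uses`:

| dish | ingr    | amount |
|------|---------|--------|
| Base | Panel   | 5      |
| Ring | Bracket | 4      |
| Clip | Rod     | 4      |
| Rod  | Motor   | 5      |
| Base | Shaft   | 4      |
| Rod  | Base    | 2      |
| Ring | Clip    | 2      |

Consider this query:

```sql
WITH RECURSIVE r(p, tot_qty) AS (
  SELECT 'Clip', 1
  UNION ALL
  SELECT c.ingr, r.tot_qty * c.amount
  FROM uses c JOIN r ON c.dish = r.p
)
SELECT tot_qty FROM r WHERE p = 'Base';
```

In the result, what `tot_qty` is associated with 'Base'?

Base: (Clip, tot_qty=1).
Iteration 1: components of {Clip} -> Rod = 1*4 = 4.
Iteration 2: components of {Rod} -> Base = 4*2 = 8, Motor = 4*5 = 20.
Iteration 3: components of {Base,Motor} -> Panel = 8*5 = 40, Shaft = 8*4 = 32.
Iteration 4: no further components; recursion stops.

8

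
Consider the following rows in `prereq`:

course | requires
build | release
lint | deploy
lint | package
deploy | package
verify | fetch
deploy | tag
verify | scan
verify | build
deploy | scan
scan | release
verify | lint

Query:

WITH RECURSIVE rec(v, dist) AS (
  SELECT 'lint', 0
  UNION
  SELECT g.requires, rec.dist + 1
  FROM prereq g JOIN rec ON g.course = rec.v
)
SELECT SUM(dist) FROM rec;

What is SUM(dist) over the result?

Base: (lint, dist=0).
Iteration 1: edges from {lint} -> (deploy, dist=1), (package, dist=1).
Iteration 2: edges from {deploy,package} -> (package, dist=2), (scan, dist=2), (tag, dist=2).
Iteration 3: edges from {package,scan,tag} -> (release, dist=3).
Iteration 4: no outgoing edges from {release}; recursion stops.
SUM(dist) = 0 + 1 + 1 + 2 + 2 + 2 + 3 = 11.

11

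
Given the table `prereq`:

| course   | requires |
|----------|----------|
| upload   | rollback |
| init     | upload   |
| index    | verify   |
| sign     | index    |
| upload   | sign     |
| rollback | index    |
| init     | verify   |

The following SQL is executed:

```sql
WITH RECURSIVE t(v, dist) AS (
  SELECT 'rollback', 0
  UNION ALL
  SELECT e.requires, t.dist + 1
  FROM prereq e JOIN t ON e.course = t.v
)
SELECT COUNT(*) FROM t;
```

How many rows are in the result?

Base: (rollback, dist=0).
Iteration 1: edges from {rollback} -> (index, dist=1).
Iteration 2: edges from {index} -> (verify, dist=2).
Iteration 3: no outgoing edges from {verify}; recursion stops.
Total rows emitted: 3.

3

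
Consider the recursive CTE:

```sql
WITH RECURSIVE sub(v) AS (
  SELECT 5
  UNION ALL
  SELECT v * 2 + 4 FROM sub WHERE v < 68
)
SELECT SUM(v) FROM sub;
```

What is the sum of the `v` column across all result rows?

Base: v=5.
Iteration 1: 5 < 68 holds -> v = 5 * 2 + 4 = 14.
Iteration 2: 14 < 68 holds -> v = 14 * 2 + 4 = 32.
Iteration 3: 32 < 68 holds -> v = 32 * 2 + 4 = 68.
Iteration 4: 68 < 68 fails; recursion stops.
SUM(v) = 5 + 14 + 32 + 68 = 119.

119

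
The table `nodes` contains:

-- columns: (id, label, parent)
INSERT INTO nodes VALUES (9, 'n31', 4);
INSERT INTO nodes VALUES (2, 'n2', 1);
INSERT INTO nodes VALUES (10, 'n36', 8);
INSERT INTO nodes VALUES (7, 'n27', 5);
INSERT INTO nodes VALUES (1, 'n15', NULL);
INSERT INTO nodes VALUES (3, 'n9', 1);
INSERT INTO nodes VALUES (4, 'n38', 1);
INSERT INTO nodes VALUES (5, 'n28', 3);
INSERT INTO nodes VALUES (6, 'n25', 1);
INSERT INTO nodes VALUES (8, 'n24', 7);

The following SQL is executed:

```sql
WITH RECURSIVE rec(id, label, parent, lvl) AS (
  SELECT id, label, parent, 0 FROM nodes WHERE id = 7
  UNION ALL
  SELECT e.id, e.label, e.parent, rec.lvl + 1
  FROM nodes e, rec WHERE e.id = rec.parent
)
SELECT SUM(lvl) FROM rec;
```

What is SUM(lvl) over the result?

Base: id=7 (n27), parent=5, lvl 0.
Iteration 1: join on id=5 -> n28 (id 5, parent=3, lvl 1).
Iteration 2: join on id=3 -> n9 (id 3, parent=1, lvl 2).
Iteration 3: join on id=1 -> n15 (id 1, parent=NULL, lvl 3).
Iteration 4: parent is NULL; no match; recursion stops.
SUM(lvl) = 0 + 1 + 2 + 3 = 6.

6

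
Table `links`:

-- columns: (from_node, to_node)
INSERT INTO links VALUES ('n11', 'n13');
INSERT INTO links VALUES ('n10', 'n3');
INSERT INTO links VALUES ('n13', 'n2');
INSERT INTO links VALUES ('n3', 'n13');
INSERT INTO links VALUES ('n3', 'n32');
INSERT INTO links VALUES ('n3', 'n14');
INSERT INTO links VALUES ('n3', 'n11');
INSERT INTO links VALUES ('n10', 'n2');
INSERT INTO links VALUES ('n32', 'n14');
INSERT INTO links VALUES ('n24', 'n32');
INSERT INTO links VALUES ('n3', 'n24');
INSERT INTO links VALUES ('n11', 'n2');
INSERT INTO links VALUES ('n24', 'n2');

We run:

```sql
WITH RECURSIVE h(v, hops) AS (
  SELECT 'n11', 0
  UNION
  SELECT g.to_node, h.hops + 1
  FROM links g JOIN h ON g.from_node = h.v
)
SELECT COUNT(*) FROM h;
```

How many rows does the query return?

Base: (n11, hops=0).
Iteration 1: edges from {n11} -> (n13, hops=1), (n2, hops=1).
Iteration 2: edges from {n13,n2} -> (n2, hops=2).
Iteration 3: no outgoing edges from {n2}; recursion stops.
Total rows emitted: 4.

4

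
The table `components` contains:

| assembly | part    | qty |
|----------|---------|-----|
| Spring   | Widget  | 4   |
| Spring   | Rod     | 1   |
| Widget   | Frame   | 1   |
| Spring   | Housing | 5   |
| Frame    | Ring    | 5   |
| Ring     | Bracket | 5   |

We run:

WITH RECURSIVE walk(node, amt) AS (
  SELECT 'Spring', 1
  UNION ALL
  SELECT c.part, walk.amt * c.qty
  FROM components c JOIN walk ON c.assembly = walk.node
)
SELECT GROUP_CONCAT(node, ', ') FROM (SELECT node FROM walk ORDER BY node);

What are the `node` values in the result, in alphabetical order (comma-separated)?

Base: (Spring, amt=1).
Iteration 1: components of {Spring} -> Housing = 1*5 = 5, Rod = 1*1 = 1, Widget = 1*4 = 4.
Iteration 2: components of {Housing,Rod,Widget} -> Frame = 4*1 = 4.
Iteration 3: components of {Frame} -> Ring = 4*5 = 20.
Iteration 4: components of {Ring} -> Bracket = 20*5 = 100.
Iteration 5: no further components; recursion stops.

Bracket, Frame, Housing, Ring, Rod, Spring, Widget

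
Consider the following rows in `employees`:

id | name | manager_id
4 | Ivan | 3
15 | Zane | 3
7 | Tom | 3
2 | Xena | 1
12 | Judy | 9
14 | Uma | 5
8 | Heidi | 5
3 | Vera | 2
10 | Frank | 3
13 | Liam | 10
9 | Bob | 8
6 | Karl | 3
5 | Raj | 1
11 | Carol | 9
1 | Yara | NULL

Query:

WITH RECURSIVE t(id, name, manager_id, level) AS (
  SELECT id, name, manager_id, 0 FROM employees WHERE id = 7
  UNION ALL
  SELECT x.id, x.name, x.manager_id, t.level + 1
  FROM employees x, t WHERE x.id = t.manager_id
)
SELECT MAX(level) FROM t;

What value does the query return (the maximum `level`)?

Base: id=7 (Tom), manager_id=3, level 0.
Iteration 1: join on id=3 -> Vera (id 3, manager_id=2, level 1).
Iteration 2: join on id=2 -> Xena (id 2, manager_id=1, level 2).
Iteration 3: join on id=1 -> Yara (id 1, manager_id=NULL, level 3).
Iteration 4: manager_id is NULL; no match; recursion stops.
level values: 0, 1, 2, 3; the maximum is 3.

3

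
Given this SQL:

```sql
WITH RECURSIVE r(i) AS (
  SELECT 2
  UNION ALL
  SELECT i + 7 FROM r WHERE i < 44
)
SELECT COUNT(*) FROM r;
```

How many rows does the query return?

7

Base: i=2.
Iteration 1: 2 < 44 holds -> i = 2 + 7 = 9.
Iteration 2: 9 < 44 holds -> i = 9 + 7 = 16.
Iteration 3: 16 < 44 holds -> i = 16 + 7 = 23.
Iteration 4: 23 < 44 holds -> i = 23 + 7 = 30.
Iteration 5: 30 < 44 holds -> i = 30 + 7 = 37.
Iteration 6: 37 < 44 holds -> i = 37 + 7 = 44.
Iteration 7: 44 < 44 fails; recursion stops.
Total rows emitted: 7.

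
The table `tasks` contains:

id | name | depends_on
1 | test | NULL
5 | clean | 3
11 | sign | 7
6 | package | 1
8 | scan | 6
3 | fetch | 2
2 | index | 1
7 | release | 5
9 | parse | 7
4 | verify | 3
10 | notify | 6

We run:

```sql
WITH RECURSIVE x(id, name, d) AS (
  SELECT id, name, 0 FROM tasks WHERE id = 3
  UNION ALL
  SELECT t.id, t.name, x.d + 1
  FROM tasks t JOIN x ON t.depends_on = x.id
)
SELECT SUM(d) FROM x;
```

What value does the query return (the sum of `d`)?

Base: id=3 (fetch) at d 0.
Iteration 1: rows with depends_on in {3} -> verify (id 4, d 1), clean (id 5, d 1).
Iteration 2: rows with depends_on in {4,5} -> release (id 7, d 2).
Iteration 3: rows with depends_on in {7} -> parse (id 9, d 3), sign (id 11, d 3).
Iteration 4: no rows with depends_on in {9,11}; recursion stops.
SUM(d) = 0 + 1 + 1 + 2 + 3 + 3 = 10.

10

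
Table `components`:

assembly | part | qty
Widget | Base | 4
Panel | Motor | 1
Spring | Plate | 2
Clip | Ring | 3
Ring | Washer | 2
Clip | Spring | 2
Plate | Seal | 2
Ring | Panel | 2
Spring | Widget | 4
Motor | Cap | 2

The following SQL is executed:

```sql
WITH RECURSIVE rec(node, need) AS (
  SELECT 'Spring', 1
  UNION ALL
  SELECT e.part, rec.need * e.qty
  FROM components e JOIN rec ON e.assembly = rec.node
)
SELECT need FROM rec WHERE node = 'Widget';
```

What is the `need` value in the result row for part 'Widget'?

Base: (Spring, need=1).
Iteration 1: components of {Spring} -> Plate = 1*2 = 2, Widget = 1*4 = 4.
Iteration 2: components of {Plate,Widget} -> Base = 4*4 = 16, Seal = 2*2 = 4.
Iteration 3: no further components; recursion stops.

4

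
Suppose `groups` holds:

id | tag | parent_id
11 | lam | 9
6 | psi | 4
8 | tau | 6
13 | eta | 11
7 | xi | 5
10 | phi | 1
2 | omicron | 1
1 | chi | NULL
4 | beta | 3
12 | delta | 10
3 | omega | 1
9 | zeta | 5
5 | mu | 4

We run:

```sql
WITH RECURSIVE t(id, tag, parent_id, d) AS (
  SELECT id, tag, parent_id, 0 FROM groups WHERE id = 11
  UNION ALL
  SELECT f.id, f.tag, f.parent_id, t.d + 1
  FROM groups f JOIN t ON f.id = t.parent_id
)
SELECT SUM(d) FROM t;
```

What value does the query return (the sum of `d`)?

Base: id=11 (lam), parent_id=9, d 0.
Iteration 1: join on id=9 -> zeta (id 9, parent_id=5, d 1).
Iteration 2: join on id=5 -> mu (id 5, parent_id=4, d 2).
Iteration 3: join on id=4 -> beta (id 4, parent_id=3, d 3).
Iteration 4: join on id=3 -> omega (id 3, parent_id=1, d 4).
Iteration 5: join on id=1 -> chi (id 1, parent_id=NULL, d 5).
Iteration 6: parent_id is NULL; no match; recursion stops.
SUM(d) = 0 + 1 + 2 + 3 + 4 + 5 = 15.

15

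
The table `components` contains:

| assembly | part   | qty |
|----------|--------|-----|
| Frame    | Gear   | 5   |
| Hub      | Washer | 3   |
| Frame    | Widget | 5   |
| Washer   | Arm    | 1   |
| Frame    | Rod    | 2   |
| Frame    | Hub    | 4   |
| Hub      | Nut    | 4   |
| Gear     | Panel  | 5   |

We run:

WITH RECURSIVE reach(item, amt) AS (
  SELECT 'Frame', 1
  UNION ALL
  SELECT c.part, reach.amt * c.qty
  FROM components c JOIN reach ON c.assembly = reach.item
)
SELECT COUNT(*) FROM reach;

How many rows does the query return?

Base: (Frame, amt=1).
Iteration 1: components of {Frame} -> Gear = 1*5 = 5, Hub = 1*4 = 4, Rod = 1*2 = 2, Widget = 1*5 = 5.
Iteration 2: components of {Gear,Hub,Rod,Widget} -> Nut = 4*4 = 16, Panel = 5*5 = 25, Washer = 4*3 = 12.
Iteration 3: components of {Nut,Panel,Washer} -> Arm = 12*1 = 12.
Iteration 4: no further components; recursion stops.
Total rows emitted: 9.

9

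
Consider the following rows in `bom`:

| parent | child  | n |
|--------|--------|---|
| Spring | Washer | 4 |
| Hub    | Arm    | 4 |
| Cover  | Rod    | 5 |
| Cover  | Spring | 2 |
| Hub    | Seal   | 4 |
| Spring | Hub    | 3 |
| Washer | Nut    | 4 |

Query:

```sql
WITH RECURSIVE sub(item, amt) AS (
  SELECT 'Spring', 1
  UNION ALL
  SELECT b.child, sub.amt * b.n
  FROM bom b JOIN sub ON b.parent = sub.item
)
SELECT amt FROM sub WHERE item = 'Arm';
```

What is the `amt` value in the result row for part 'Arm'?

Base: (Spring, amt=1).
Iteration 1: components of {Spring} -> Hub = 1*3 = 3, Washer = 1*4 = 4.
Iteration 2: components of {Hub,Washer} -> Arm = 3*4 = 12, Nut = 4*4 = 16, Seal = 3*4 = 12.
Iteration 3: no further components; recursion stops.

12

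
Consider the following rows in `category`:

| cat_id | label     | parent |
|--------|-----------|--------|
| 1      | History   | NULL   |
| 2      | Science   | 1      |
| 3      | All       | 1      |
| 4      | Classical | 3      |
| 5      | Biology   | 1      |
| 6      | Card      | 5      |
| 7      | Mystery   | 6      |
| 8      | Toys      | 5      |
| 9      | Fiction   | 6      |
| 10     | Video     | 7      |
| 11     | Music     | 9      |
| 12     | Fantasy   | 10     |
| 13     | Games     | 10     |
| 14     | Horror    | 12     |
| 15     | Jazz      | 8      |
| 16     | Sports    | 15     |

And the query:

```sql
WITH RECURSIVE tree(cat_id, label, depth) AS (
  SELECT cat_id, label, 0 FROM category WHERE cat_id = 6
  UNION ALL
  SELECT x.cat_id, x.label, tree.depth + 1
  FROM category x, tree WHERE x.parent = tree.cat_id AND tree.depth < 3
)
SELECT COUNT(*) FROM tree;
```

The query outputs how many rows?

7

Base: cat_id=6 (Card) at depth 0.
Iteration 1: rows with parent in {6} -> Mystery (id 7, depth 1), Fiction (id 9, depth 1).
Iteration 2: rows with parent in {7,9} -> Video (id 10, depth 2), Music (id 11, depth 2).
Iteration 3: rows with parent in {10,11} -> Fantasy (id 12, depth 3), Games (id 13, depth 3).
Iteration 4: depth < 3 fails for all current rows; recursion stops.
Total rows emitted: 7.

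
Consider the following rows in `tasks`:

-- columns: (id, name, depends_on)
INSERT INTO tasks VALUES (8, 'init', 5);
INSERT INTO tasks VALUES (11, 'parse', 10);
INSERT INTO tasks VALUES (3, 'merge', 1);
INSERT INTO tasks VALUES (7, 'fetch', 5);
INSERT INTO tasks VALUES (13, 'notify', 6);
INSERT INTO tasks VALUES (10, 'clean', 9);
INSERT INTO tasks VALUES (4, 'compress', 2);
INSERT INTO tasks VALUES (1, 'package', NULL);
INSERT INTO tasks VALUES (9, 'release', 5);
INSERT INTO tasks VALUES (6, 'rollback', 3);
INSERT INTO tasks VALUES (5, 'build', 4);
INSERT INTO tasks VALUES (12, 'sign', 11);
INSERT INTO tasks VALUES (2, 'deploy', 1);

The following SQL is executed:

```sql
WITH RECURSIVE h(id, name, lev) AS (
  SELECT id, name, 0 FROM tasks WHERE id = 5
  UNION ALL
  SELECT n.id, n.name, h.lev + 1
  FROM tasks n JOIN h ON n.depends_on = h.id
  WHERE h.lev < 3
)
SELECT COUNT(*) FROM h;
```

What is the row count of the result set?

6

Base: id=5 (build) at lev 0.
Iteration 1: rows with depends_on in {5} -> fetch (id 7, lev 1), init (id 8, lev 1), release (id 9, lev 1).
Iteration 2: rows with depends_on in {7,8,9} -> clean (id 10, lev 2).
Iteration 3: rows with depends_on in {10} -> parse (id 11, lev 3).
Iteration 4: lev < 3 fails for all current rows; recursion stops.
Total rows emitted: 6.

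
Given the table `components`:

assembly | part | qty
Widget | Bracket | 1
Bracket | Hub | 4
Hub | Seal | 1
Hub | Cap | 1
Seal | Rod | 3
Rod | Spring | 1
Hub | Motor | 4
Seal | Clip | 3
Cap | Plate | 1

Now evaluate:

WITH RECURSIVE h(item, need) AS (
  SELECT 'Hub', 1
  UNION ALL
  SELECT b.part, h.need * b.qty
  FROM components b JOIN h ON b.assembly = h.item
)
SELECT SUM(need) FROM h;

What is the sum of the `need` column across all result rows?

Base: (Hub, need=1).
Iteration 1: components of {Hub} -> Cap = 1*1 = 1, Motor = 1*4 = 4, Seal = 1*1 = 1.
Iteration 2: components of {Cap,Motor,Seal} -> Clip = 1*3 = 3, Plate = 1*1 = 1, Rod = 1*3 = 3.
Iteration 3: components of {Clip,Plate,Rod} -> Spring = 3*1 = 3.
Iteration 4: no further components; recursion stops.
SUM(need) = 1 + 1 + 1 + 4 + 3 + 3 + 1 + 3 = 17.

17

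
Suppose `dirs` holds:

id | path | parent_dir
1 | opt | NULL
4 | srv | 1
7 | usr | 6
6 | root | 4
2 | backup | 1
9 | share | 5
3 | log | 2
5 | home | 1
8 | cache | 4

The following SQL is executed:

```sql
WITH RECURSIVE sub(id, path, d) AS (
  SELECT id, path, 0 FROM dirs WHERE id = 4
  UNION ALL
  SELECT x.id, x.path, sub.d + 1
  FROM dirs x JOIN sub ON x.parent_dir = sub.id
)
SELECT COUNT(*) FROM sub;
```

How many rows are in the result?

Base: id=4 (srv) at d 0.
Iteration 1: rows with parent_dir in {4} -> root (id 6, d 1), cache (id 8, d 1).
Iteration 2: rows with parent_dir in {6,8} -> usr (id 7, d 2).
Iteration 3: no rows with parent_dir in {7}; recursion stops.
Total rows emitted: 4.

4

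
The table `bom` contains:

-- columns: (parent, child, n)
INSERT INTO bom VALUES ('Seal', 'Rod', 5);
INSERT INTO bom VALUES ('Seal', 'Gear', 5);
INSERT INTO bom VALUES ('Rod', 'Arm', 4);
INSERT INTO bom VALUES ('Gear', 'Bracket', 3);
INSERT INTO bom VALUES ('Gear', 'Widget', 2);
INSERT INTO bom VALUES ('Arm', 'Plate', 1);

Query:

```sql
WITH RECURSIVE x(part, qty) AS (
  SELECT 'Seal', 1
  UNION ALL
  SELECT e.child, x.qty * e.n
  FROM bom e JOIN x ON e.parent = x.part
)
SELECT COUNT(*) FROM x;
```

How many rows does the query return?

7

Base: (Seal, qty=1).
Iteration 1: components of {Seal} -> Gear = 1*5 = 5, Rod = 1*5 = 5.
Iteration 2: components of {Gear,Rod} -> Arm = 5*4 = 20, Bracket = 5*3 = 15, Widget = 5*2 = 10.
Iteration 3: components of {Arm,Bracket,Widget} -> Plate = 20*1 = 20.
Iteration 4: no further components; recursion stops.
Total rows emitted: 7.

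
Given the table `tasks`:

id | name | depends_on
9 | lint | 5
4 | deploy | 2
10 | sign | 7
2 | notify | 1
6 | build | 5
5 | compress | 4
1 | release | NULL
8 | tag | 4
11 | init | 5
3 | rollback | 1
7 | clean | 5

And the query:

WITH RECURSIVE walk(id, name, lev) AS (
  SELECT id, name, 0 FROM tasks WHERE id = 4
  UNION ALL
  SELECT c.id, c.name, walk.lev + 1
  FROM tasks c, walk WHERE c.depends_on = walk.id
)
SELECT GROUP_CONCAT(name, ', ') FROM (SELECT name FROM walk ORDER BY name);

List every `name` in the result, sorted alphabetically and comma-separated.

Base: id=4 (deploy) at lev 0.
Iteration 1: rows with depends_on in {4} -> compress (id 5, lev 1), tag (id 8, lev 1).
Iteration 2: rows with depends_on in {5,8} -> build (id 6, lev 2), clean (id 7, lev 2), lint (id 9, lev 2), init (id 11, lev 2).
Iteration 3: rows with depends_on in {6,7,9,11} -> sign (id 10, lev 3).
Iteration 4: no rows with depends_on in {10}; recursion stops.

build, clean, compress, deploy, init, lint, sign, tag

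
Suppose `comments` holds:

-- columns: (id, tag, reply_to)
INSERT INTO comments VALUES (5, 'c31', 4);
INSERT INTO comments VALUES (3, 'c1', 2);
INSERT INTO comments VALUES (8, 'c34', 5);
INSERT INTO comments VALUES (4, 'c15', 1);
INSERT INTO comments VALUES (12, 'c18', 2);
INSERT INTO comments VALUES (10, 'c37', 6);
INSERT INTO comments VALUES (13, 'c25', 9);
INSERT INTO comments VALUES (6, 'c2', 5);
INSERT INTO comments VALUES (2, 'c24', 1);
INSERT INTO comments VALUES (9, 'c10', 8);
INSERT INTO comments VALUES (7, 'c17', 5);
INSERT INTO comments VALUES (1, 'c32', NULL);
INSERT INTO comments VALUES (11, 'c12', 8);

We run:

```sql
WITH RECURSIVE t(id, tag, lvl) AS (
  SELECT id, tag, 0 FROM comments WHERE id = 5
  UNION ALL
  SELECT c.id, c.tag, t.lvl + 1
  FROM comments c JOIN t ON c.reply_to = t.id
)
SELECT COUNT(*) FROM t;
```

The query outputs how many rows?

8

Base: id=5 (c31) at lvl 0.
Iteration 1: rows with reply_to in {5} -> c2 (id 6, lvl 1), c17 (id 7, lvl 1), c34 (id 8, lvl 1).
Iteration 2: rows with reply_to in {6,7,8} -> c10 (id 9, lvl 2), c37 (id 10, lvl 2), c12 (id 11, lvl 2).
Iteration 3: rows with reply_to in {9,10,11} -> c25 (id 13, lvl 3).
Iteration 4: no rows with reply_to in {13}; recursion stops.
Total rows emitted: 8.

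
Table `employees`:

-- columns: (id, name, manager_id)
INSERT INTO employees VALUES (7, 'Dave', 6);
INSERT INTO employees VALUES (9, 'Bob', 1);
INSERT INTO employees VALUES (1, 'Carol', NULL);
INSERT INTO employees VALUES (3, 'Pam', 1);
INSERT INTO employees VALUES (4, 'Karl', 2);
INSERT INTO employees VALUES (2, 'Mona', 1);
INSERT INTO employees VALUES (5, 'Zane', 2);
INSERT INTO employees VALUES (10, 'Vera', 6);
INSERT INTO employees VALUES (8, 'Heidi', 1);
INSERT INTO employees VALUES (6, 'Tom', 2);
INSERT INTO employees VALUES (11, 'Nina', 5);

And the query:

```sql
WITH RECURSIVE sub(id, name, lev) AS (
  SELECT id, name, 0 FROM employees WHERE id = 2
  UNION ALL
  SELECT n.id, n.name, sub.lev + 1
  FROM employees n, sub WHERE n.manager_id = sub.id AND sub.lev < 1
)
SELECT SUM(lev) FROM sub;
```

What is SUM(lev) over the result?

3

Base: id=2 (Mona) at lev 0.
Iteration 1: rows with manager_id in {2} -> Karl (id 4, lev 1), Zane (id 5, lev 1), Tom (id 6, lev 1).
Iteration 2: lev < 1 fails for all current rows; recursion stops.
SUM(lev) = 0 + 1 + 1 + 1 = 3.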